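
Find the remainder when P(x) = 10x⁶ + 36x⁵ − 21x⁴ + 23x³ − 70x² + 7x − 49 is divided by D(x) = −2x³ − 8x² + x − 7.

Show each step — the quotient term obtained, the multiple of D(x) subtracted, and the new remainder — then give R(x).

Step 1: lead(10x⁶ + 36x⁵ − 21x⁴ + 23x³ − 70x² + 7x − 49) ÷ lead(D) = 10x⁶ ÷ −2x³ = −5x³. Subtract (−5x³)·D = 10x⁶ + 40x⁵ − 5x⁴ + 35x³. Remainder: −4x⁵ − 16x⁴ − 12x³ − 70x² + 7x − 49.
Step 2: lead(−4x⁵ − 16x⁴ − 12x³ − 70x² + 7x − 49) ÷ lead(D) = −4x⁵ ÷ −2x³ = 2x². Subtract (2x²)·D = −4x⁵ − 16x⁴ + 2x³ − 14x². Remainder: −14x³ − 56x² + 7x − 49.
Step 3: lead(−14x³ − 56x² + 7x − 49) ÷ lead(D) = −14x³ ÷ −2x³ = 7. Subtract (7)·D = −14x³ − 56x² + 7x − 49. Remainder: 0.

R(x) = 0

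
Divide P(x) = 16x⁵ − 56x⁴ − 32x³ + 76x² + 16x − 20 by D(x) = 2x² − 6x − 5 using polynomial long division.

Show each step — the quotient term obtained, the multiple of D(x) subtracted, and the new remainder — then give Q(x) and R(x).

Q(x) = 8x³ − 4x² − 8x + 4; R(x) = 0

Step 1: lead(16x⁵ − 56x⁴ − 32x³ + 76x² + 16x − 20) ÷ lead(D) = 16x⁵ ÷ 2x² = 8x³. Subtract (8x³)·D = 16x⁵ − 48x⁴ − 40x³. Remainder: −8x⁴ + 8x³ + 76x² + 16x − 20.
Step 2: lead(−8x⁴ + 8x³ + 76x² + 16x − 20) ÷ lead(D) = −8x⁴ ÷ 2x² = −4x². Subtract (−4x²)·D = −8x⁴ + 24x³ + 20x². Remainder: −16x³ + 56x² + 16x − 20.
Step 3: lead(−16x³ + 56x² + 16x − 20) ÷ lead(D) = −16x³ ÷ 2x² = −8x. Subtract (−8x)·D = −16x³ + 48x² + 40x. Remainder: 8x² − 24x − 20.
Step 4: lead(8x² − 24x − 20) ÷ lead(D) = 8x² ÷ 2x² = 4. Subtract (4)·D = 8x² − 24x − 20. Remainder: 0.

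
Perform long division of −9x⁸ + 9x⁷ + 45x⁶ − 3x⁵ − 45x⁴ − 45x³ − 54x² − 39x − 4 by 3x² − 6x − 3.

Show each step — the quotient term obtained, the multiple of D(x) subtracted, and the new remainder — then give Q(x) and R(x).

Q(x) = −3x⁶ − 3x⁵ + 6x⁴ + 8x³ + 7x² + 7x + 3; R(x) = 5

Step 1: lead(−9x⁸ + 9x⁷ + 45x⁶ − 3x⁵ − 45x⁴ − 45x³ − 54x² − 39x − 4) ÷ lead(D) = −9x⁸ ÷ 3x² = −3x⁶. Subtract (−3x⁶)·D = −9x⁸ + 18x⁷ + 9x⁶. Remainder: −9x⁷ + 36x⁶ − 3x⁵ − 45x⁴ − 45x³ − 54x² − 39x − 4.
Step 2: lead(−9x⁷ + 36x⁶ − 3x⁵ − 45x⁴ − 45x³ − 54x² − 39x − 4) ÷ lead(D) = −9x⁷ ÷ 3x² = −3x⁵. Subtract (−3x⁵)·D = −9x⁷ + 18x⁶ + 9x⁵. Remainder: 18x⁶ − 12x⁵ − 45x⁴ − 45x³ − 54x² − 39x − 4.
Step 3: lead(18x⁶ − 12x⁵ − 45x⁴ − 45x³ − 54x² − 39x − 4) ÷ lead(D) = 18x⁶ ÷ 3x² = 6x⁴. Subtract (6x⁴)·D = 18x⁶ − 36x⁵ − 18x⁴. Remainder: 24x⁵ − 27x⁴ − 45x³ − 54x² − 39x − 4.
Step 4: lead(24x⁵ − 27x⁴ − 45x³ − 54x² − 39x − 4) ÷ lead(D) = 24x⁵ ÷ 3x² = 8x³. Subtract (8x³)·D = 24x⁵ − 48x⁴ − 24x³. Remainder: 21x⁴ − 21x³ − 54x² − 39x − 4.
Step 5: lead(21x⁴ − 21x³ − 54x² − 39x − 4) ÷ lead(D) = 21x⁴ ÷ 3x² = 7x². Subtract (7x²)·D = 21x⁴ − 42x³ − 21x². Remainder: 21x³ − 33x² − 39x − 4.
Step 6: lead(21x³ − 33x² − 39x − 4) ÷ lead(D) = 21x³ ÷ 3x² = 7x. Subtract (7x)·D = 21x³ − 42x² − 21x. Remainder: 9x² − 18x − 4.
Step 7: lead(9x² − 18x − 4) ÷ lead(D) = 9x² ÷ 3x² = 3. Subtract (3)·D = 9x² − 18x − 9. Remainder: 5.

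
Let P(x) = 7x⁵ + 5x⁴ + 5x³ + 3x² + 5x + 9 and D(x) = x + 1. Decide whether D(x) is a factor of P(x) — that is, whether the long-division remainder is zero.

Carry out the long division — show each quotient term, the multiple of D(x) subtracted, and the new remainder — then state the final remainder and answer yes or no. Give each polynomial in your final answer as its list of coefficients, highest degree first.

R = [0], so D(x) is a factor of P(x). yes

Step 1: lead(7x⁵ + 5x⁴ + 5x³ + 3x² + 5x + 9) ÷ lead(D) = 7x⁵ ÷ x = 7x⁴. Subtract (7x⁴)·D = 7x⁵ + 7x⁴. Remainder: −2x⁴ + 5x³ + 3x² + 5x + 9.
Step 2: lead(−2x⁴ + 5x³ + 3x² + 5x + 9) ÷ lead(D) = −2x⁴ ÷ x = −2x³. Subtract (−2x³)·D = −2x⁴ − 2x³. Remainder: 7x³ + 3x² + 5x + 9.
Step 3: lead(7x³ + 3x² + 5x + 9) ÷ lead(D) = 7x³ ÷ x = 7x². Subtract (7x²)·D = 7x³ + 7x². Remainder: −4x² + 5x + 9.
Step 4: lead(−4x² + 5x + 9) ÷ lead(D) = −4x² ÷ x = −4x. Subtract (−4x)·D = −4x² − 4x. Remainder: 9x + 9.
Step 5: lead(9x + 9) ÷ lead(D) = 9x ÷ x = 9. Subtract (9)·D = 9x + 9. Remainder: 0.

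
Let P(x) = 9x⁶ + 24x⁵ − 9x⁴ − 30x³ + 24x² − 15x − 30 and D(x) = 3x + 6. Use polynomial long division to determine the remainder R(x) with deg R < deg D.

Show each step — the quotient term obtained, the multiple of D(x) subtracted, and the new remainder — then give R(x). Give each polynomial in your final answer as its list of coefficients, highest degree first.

R = [0]

Step 1: lead(9x⁶ + 24x⁵ − 9x⁴ − 30x³ + 24x² − 15x − 30) ÷ lead(D) = 9x⁶ ÷ 3x = 3x⁵. Subtract (3x⁵)·D = 9x⁶ + 18x⁵. Remainder: 6x⁵ − 9x⁴ − 30x³ + 24x² − 15x − 30.
Step 2: lead(6x⁵ − 9x⁴ − 30x³ + 24x² − 15x − 30) ÷ lead(D) = 6x⁵ ÷ 3x = 2x⁴. Subtract (2x⁴)·D = 6x⁵ + 12x⁴. Remainder: −21x⁴ − 30x³ + 24x² − 15x − 30.
Step 3: lead(−21x⁴ − 30x³ + 24x² − 15x − 30) ÷ lead(D) = −21x⁴ ÷ 3x = −7x³. Subtract (−7x³)·D = −21x⁴ − 42x³. Remainder: 12x³ + 24x² − 15x − 30.
Step 4: lead(12x³ + 24x² − 15x − 30) ÷ lead(D) = 12x³ ÷ 3x = 4x². Subtract (4x²)·D = 12x³ + 24x². Remainder: −15x − 30.
Step 5: lead(−15x − 30) ÷ lead(D) = −15x ÷ 3x = −5. Subtract (−5)·D = −15x − 30. Remainder: 0.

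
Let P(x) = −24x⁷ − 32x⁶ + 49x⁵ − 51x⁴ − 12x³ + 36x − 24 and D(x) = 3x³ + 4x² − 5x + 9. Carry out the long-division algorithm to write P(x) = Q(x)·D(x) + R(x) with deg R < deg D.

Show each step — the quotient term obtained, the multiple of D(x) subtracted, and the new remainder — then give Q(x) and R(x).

Step 1: lead(−24x⁷ − 32x⁶ + 49x⁵ − 51x⁴ − 12x³ + 36x − 24) ÷ lead(D) = −24x⁷ ÷ 3x³ = −8x⁴. Subtract (−8x⁴)·D = −24x⁷ − 32x⁶ + 40x⁵ − 72x⁴. Remainder: 9x⁵ + 21x⁴ − 12x³ + 36x − 24.
Step 2: lead(9x⁵ + 21x⁴ − 12x³ + 36x − 24) ÷ lead(D) = 9x⁵ ÷ 3x³ = 3x². Subtract (3x²)·D = 9x⁵ + 12x⁴ − 15x³ + 27x². Remainder: 9x⁴ + 3x³ − 27x² + 36x − 24.
Step 3: lead(9x⁴ + 3x³ − 27x² + 36x − 24) ÷ lead(D) = 9x⁴ ÷ 3x³ = 3x. Subtract (3x)·D = 9x⁴ + 12x³ − 15x² + 27x. Remainder: −9x³ − 12x² + 9x − 24.
Step 4: lead(−9x³ − 12x² + 9x − 24) ÷ lead(D) = −9x³ ÷ 3x³ = −3. Subtract (−3)·D = −9x³ − 12x² + 15x − 27. Remainder: −6x + 3.

Q(x) = −8x⁴ + 3x² + 3x − 3; R(x) = −6x + 3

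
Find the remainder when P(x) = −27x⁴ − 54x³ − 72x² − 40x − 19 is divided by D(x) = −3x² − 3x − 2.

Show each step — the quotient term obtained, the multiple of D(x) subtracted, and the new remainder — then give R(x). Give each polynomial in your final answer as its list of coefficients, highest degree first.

Step 1: lead(−27x⁴ − 54x³ − 72x² − 40x − 19) ÷ lead(D) = −27x⁴ ÷ −3x² = 9x². Subtract (9x²)·D = −27x⁴ − 27x³ − 18x². Remainder: −27x³ − 54x² − 40x − 19.
Step 2: lead(−27x³ − 54x² − 40x − 19) ÷ lead(D) = −27x³ ÷ −3x² = 9x. Subtract (9x)·D = −27x³ − 27x² − 18x. Remainder: −27x² − 22x − 19.
Step 3: lead(−27x² − 22x − 19) ÷ lead(D) = −27x² ÷ −3x² = 9. Subtract (9)·D = −27x² − 27x − 18. Remainder: 5x − 1.

R = [5, -1]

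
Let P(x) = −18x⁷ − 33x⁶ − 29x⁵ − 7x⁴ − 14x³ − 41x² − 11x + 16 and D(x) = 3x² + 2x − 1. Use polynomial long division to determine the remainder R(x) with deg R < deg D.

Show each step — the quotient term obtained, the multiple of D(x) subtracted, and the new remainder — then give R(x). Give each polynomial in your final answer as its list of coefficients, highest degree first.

Step 1: lead(−18x⁷ − 33x⁶ − 29x⁵ − 7x⁴ − 14x³ − 41x² − 11x + 16) ÷ lead(D) = −18x⁷ ÷ 3x² = −6x⁵. Subtract (−6x⁵)·D = −18x⁷ − 12x⁶ + 6x⁵. Remainder: −21x⁶ − 35x⁵ − 7x⁴ − 14x³ − 41x² − 11x + 16.
Step 2: lead(−21x⁶ − 35x⁵ − 7x⁴ − 14x³ − 41x² − 11x + 16) ÷ lead(D) = −21x⁶ ÷ 3x² = −7x⁴. Subtract (−7x⁴)·D = −21x⁶ − 14x⁵ + 7x⁴. Remainder: −21x⁵ − 14x⁴ − 14x³ − 41x² − 11x + 16.
Step 3: lead(−21x⁵ − 14x⁴ − 14x³ − 41x² − 11x + 16) ÷ lead(D) = −21x⁵ ÷ 3x² = −7x³. Subtract (−7x³)·D = −21x⁵ − 14x⁴ + 7x³. Remainder: −21x³ − 41x² − 11x + 16.
Step 4: lead(−21x³ − 41x² − 11x + 16) ÷ lead(D) = −21x³ ÷ 3x² = −7x. Subtract (−7x)·D = −21x³ − 14x² + 7x. Remainder: −27x² − 18x + 16.
Step 5: lead(−27x² − 18x + 16) ÷ lead(D) = −27x² ÷ 3x² = −9. Subtract (−9)·D = −27x² − 18x + 9. Remainder: 7.

R = [7]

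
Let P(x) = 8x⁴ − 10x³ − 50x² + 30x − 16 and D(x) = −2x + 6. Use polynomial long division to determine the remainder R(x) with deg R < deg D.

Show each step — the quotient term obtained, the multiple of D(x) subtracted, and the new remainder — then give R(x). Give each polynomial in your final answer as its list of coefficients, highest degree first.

Step 1: lead(8x⁴ − 10x³ − 50x² + 30x − 16) ÷ lead(D) = 8x⁴ ÷ −2x = −4x³. Subtract (−4x³)·D = 8x⁴ − 24x³. Remainder: 14x³ − 50x² + 30x − 16.
Step 2: lead(14x³ − 50x² + 30x − 16) ÷ lead(D) = 14x³ ÷ −2x = −7x². Subtract (−7x²)·D = 14x³ − 42x². Remainder: −8x² + 30x − 16.
Step 3: lead(−8x² + 30x − 16) ÷ lead(D) = −8x² ÷ −2x = 4x. Subtract (4x)·D = −8x² + 24x. Remainder: 6x − 16.
Step 4: lead(6x − 16) ÷ lead(D) = 6x ÷ −2x = −3. Subtract (−3)·D = 6x − 18. Remainder: 2.

R = [2]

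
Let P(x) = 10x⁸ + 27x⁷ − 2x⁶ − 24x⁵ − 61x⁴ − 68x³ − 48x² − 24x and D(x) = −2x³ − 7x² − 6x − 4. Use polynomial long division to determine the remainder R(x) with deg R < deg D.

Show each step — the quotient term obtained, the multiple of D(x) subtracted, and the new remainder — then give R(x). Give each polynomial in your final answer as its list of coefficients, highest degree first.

R = [0]

Step 1: lead(10x⁸ + 27x⁷ − 2x⁶ − 24x⁵ − 61x⁴ − 68x³ − 48x² − 24x) ÷ lead(D) = 10x⁸ ÷ −2x³ = −5x⁵. Subtract (−5x⁵)·D = 10x⁸ + 35x⁷ + 30x⁶ + 20x⁵. Remainder: −8x⁷ − 32x⁶ − 44x⁵ − 61x⁴ − 68x³ − 48x² − 24x.
Step 2: lead(−8x⁷ − 32x⁶ − 44x⁵ − 61x⁴ − 68x³ − 48x² − 24x) ÷ lead(D) = −8x⁷ ÷ −2x³ = 4x⁴. Subtract (4x⁴)·D = −8x⁷ − 28x⁶ − 24x⁵ − 16x⁴. Remainder: −4x⁶ − 20x⁵ − 45x⁴ − 68x³ − 48x² − 24x.
Step 3: lead(−4x⁶ − 20x⁵ − 45x⁴ − 68x³ − 48x² − 24x) ÷ lead(D) = −4x⁶ ÷ −2x³ = 2x³. Subtract (2x³)·D = −4x⁶ − 14x⁵ − 12x⁴ − 8x³. Remainder: −6x⁵ − 33x⁴ − 60x³ − 48x² − 24x.
Step 4: lead(−6x⁵ − 33x⁴ − 60x³ − 48x² − 24x) ÷ lead(D) = −6x⁵ ÷ −2x³ = 3x². Subtract (3x²)·D = −6x⁵ − 21x⁴ − 18x³ − 12x². Remainder: −12x⁴ − 42x³ − 36x² − 24x.
Step 5: lead(−12x⁴ − 42x³ − 36x² − 24x) ÷ lead(D) = −12x⁴ ÷ −2x³ = 6x. Subtract (6x)·D = −12x⁴ − 42x³ − 36x² − 24x. Remainder: 0.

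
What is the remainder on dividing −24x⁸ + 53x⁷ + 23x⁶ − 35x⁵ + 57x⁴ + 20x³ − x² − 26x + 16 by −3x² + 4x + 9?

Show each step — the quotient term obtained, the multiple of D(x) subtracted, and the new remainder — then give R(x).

Step 1: lead(−24x⁸ + 53x⁷ + 23x⁶ − 35x⁵ + 57x⁴ + 20x³ − x² − 26x + 16) ÷ lead(D) = −24x⁸ ÷ −3x² = 8x⁶. Subtract (8x⁶)·D = −24x⁸ + 32x⁷ + 72x⁶. Remainder: 21x⁷ − 49x⁶ − 35x⁵ + 57x⁴ + 20x³ − x² − 26x + 16.
Step 2: lead(21x⁷ − 49x⁶ − 35x⁵ + 57x⁴ + 20x³ − x² − 26x + 16) ÷ lead(D) = 21x⁷ ÷ −3x² = −7x⁵. Subtract (−7x⁵)·D = 21x⁷ − 28x⁶ − 63x⁵. Remainder: −21x⁶ + 28x⁵ + 57x⁴ + 20x³ − x² − 26x + 16.
Step 3: lead(−21x⁶ + 28x⁵ + 57x⁴ + 20x³ − x² − 26x + 16) ÷ lead(D) = −21x⁶ ÷ −3x² = 7x⁴. Subtract (7x⁴)·D = −21x⁶ + 28x⁵ + 63x⁴. Remainder: −6x⁴ + 20x³ − x² − 26x + 16.
Step 4: lead(−6x⁴ + 20x³ − x² − 26x + 16) ÷ lead(D) = −6x⁴ ÷ −3x² = 2x². Subtract (2x²)·D = −6x⁴ + 8x³ + 18x². Remainder: 12x³ − 19x² − 26x + 16.
Step 5: lead(12x³ − 19x² − 26x + 16) ÷ lead(D) = 12x³ ÷ −3x² = −4x. Subtract (−4x)·D = 12x³ − 16x² − 36x. Remainder: −3x² + 10x + 16.
Step 6: lead(−3x² + 10x + 16) ÷ lead(D) = −3x² ÷ −3x² = 1. Subtract (1)·D = −3x² + 4x + 9. Remainder: 6x + 7.

R(x) = 6x + 7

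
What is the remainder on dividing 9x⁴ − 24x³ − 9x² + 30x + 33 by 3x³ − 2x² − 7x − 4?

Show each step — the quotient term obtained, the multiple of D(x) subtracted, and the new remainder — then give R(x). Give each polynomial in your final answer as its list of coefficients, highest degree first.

R = [9]

Step 1: lead(9x⁴ − 24x³ − 9x² + 30x + 33) ÷ lead(D) = 9x⁴ ÷ 3x³ = 3x. Subtract (3x)·D = 9x⁴ − 6x³ − 21x² − 12x. Remainder: −18x³ + 12x² + 42x + 33.
Step 2: lead(−18x³ + 12x² + 42x + 33) ÷ lead(D) = −18x³ ÷ 3x³ = −6. Subtract (−6)·D = −18x³ + 12x² + 42x + 24. Remainder: 9.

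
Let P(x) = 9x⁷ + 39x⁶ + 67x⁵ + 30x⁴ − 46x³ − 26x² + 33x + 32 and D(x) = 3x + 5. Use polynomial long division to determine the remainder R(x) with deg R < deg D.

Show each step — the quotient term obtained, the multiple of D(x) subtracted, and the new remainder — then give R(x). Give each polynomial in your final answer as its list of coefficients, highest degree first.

Step 1: lead(9x⁷ + 39x⁶ + 67x⁵ + 30x⁴ − 46x³ − 26x² + 33x + 32) ÷ lead(D) = 9x⁷ ÷ 3x = 3x⁶. Subtract (3x⁶)·D = 9x⁷ + 15x⁶. Remainder: 24x⁶ + 67x⁵ + 30x⁴ − 46x³ − 26x² + 33x + 32.
Step 2: lead(24x⁶ + 67x⁵ + 30x⁴ − 46x³ − 26x² + 33x + 32) ÷ lead(D) = 24x⁶ ÷ 3x = 8x⁵. Subtract (8x⁵)·D = 24x⁶ + 40x⁵. Remainder: 27x⁵ + 30x⁴ − 46x³ − 26x² + 33x + 32.
Step 3: lead(27x⁵ + 30x⁴ − 46x³ − 26x² + 33x + 32) ÷ lead(D) = 27x⁵ ÷ 3x = 9x⁴. Subtract (9x⁴)·D = 27x⁵ + 45x⁴. Remainder: −15x⁴ − 46x³ − 26x² + 33x + 32.
Step 4: lead(−15x⁴ − 46x³ − 26x² + 33x + 32) ÷ lead(D) = −15x⁴ ÷ 3x = −5x³. Subtract (−5x³)·D = −15x⁴ − 25x³. Remainder: −21x³ − 26x² + 33x + 32.
Step 5: lead(−21x³ − 26x² + 33x + 32) ÷ lead(D) = −21x³ ÷ 3x = −7x². Subtract (−7x²)·D = −21x³ − 35x². Remainder: 9x² + 33x + 32.
Step 6: lead(9x² + 33x + 32) ÷ lead(D) = 9x² ÷ 3x = 3x. Subtract (3x)·D = 9x² + 15x. Remainder: 18x + 32.
Step 7: lead(18x + 32) ÷ lead(D) = 18x ÷ 3x = 6. Subtract (6)·D = 18x + 30. Remainder: 2.

R = [2]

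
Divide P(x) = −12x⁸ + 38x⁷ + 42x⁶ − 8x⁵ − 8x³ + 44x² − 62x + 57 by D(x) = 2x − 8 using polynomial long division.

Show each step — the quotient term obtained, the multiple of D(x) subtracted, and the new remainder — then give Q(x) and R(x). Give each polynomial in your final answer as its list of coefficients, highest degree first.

Q = [-6, -5, 1, 0, 0, -4, 6, -7]; R = [1]

Step 1: lead(−12x⁸ + 38x⁷ + 42x⁶ − 8x⁵ − 8x³ + 44x² − 62x + 57) ÷ lead(D) = −12x⁸ ÷ 2x = −6x⁷. Subtract (−6x⁷)·D = −12x⁸ + 48x⁷. Remainder: −10x⁷ + 42x⁶ − 8x⁵ − 8x³ + 44x² − 62x + 57.
Step 2: lead(−10x⁷ + 42x⁶ − 8x⁵ − 8x³ + 44x² − 62x + 57) ÷ lead(D) = −10x⁷ ÷ 2x = −5x⁶. Subtract (−5x⁶)·D = −10x⁷ + 40x⁶. Remainder: 2x⁶ − 8x⁵ − 8x³ + 44x² − 62x + 57.
Step 3: lead(2x⁶ − 8x⁵ − 8x³ + 44x² − 62x + 57) ÷ lead(D) = 2x⁶ ÷ 2x = x⁵. Subtract (x⁵)·D = 2x⁶ − 8x⁵. Remainder: −8x³ + 44x² − 62x + 57.
Step 4: lead(−8x³ + 44x² − 62x + 57) ÷ lead(D) = −8x³ ÷ 2x = −4x². Subtract (−4x²)·D = −8x³ + 32x². Remainder: 12x² − 62x + 57.
Step 5: lead(12x² − 62x + 57) ÷ lead(D) = 12x² ÷ 2x = 6x. Subtract (6x)·D = 12x² − 48x. Remainder: −14x + 57.
Step 6: lead(−14x + 57) ÷ lead(D) = −14x ÷ 2x = −7. Subtract (−7)·D = −14x + 56. Remainder: 1.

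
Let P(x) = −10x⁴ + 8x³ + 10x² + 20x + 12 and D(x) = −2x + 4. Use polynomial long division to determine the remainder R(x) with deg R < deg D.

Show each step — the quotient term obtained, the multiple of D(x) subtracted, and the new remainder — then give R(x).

R(x) = −4

Step 1: lead(−10x⁴ + 8x³ + 10x² + 20x + 12) ÷ lead(D) = −10x⁴ ÷ −2x = 5x³. Subtract (5x³)·D = −10x⁴ + 20x³. Remainder: −12x³ + 10x² + 20x + 12.
Step 2: lead(−12x³ + 10x² + 20x + 12) ÷ lead(D) = −12x³ ÷ −2x = 6x². Subtract (6x²)·D = −12x³ + 24x². Remainder: −14x² + 20x + 12.
Step 3: lead(−14x² + 20x + 12) ÷ lead(D) = −14x² ÷ −2x = 7x. Subtract (7x)·D = −14x² + 28x. Remainder: −8x + 12.
Step 4: lead(−8x + 12) ÷ lead(D) = −8x ÷ −2x = 4. Subtract (4)·D = −8x + 16. Remainder: −4.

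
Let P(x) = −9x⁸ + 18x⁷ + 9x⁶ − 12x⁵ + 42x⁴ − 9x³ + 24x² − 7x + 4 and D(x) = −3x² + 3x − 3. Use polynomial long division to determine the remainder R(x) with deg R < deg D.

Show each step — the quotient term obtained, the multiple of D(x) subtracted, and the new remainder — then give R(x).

Step 1: lead(−9x⁸ + 18x⁷ + 9x⁶ − 12x⁵ + 42x⁴ − 9x³ + 24x² − 7x + 4) ÷ lead(D) = −9x⁸ ÷ −3x² = 3x⁶. Subtract (3x⁶)·D = −9x⁸ + 9x⁷ − 9x⁶. Remainder: 9x⁷ + 18x⁶ − 12x⁵ + 42x⁴ − 9x³ + 24x² − 7x + 4.
Step 2: lead(9x⁷ + 18x⁶ − 12x⁵ + 42x⁴ − 9x³ + 24x² − 7x + 4) ÷ lead(D) = 9x⁷ ÷ −3x² = −3x⁵. Subtract (−3x⁵)·D = 9x⁷ − 9x⁶ + 9x⁵. Remainder: 27x⁶ − 21x⁵ + 42x⁴ − 9x³ + 24x² − 7x + 4.
Step 3: lead(27x⁶ − 21x⁵ + 42x⁴ − 9x³ + 24x² − 7x + 4) ÷ lead(D) = 27x⁶ ÷ −3x² = −9x⁴. Subtract (−9x⁴)·D = 27x⁶ − 27x⁵ + 27x⁴. Remainder: 6x⁵ + 15x⁴ − 9x³ + 24x² − 7x + 4.
Step 4: lead(6x⁵ + 15x⁴ − 9x³ + 24x² − 7x + 4) ÷ lead(D) = 6x⁵ ÷ −3x² = −2x³. Subtract (−2x³)·D = 6x⁵ − 6x⁴ + 6x³. Remainder: 21x⁴ − 15x³ + 24x² − 7x + 4.
Step 5: lead(21x⁴ − 15x³ + 24x² − 7x + 4) ÷ lead(D) = 21x⁴ ÷ −3x² = −7x². Subtract (−7x²)·D = 21x⁴ − 21x³ + 21x². Remainder: 6x³ + 3x² − 7x + 4.
Step 6: lead(6x³ + 3x² − 7x + 4) ÷ lead(D) = 6x³ ÷ −3x² = −2x. Subtract (−2x)·D = 6x³ − 6x² + 6x. Remainder: 9x² − 13x + 4.
Step 7: lead(9x² − 13x + 4) ÷ lead(D) = 9x² ÷ −3x² = −3. Subtract (−3)·D = 9x² − 9x + 9. Remainder: −4x − 5.

R(x) = −4x − 5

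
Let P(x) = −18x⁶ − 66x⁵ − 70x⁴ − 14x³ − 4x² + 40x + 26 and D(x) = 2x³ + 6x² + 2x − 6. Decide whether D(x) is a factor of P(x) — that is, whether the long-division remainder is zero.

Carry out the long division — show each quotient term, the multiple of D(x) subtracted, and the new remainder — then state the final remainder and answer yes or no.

Step 1: lead(−18x⁶ − 66x⁵ − 70x⁴ − 14x³ − 4x² + 40x + 26) ÷ lead(D) = −18x⁶ ÷ 2x³ = −9x³. Subtract (−9x³)·D = −18x⁶ − 54x⁵ − 18x⁴ + 54x³. Remainder: −12x⁵ − 52x⁴ − 68x³ − 4x² + 40x + 26.
Step 2: lead(−12x⁵ − 52x⁴ − 68x³ − 4x² + 40x + 26) ÷ lead(D) = −12x⁵ ÷ 2x³ = −6x². Subtract (−6x²)·D = −12x⁵ − 36x⁴ − 12x³ + 36x². Remainder: −16x⁴ − 56x³ − 40x² + 40x + 26.
Step 3: lead(−16x⁴ − 56x³ − 40x² + 40x + 26) ÷ lead(D) = −16x⁴ ÷ 2x³ = −8x. Subtract (−8x)·D = −16x⁴ − 48x³ − 16x² + 48x. Remainder: −8x³ − 24x² − 8x + 26.
Step 4: lead(−8x³ − 24x² − 8x + 26) ÷ lead(D) = −8x³ ÷ 2x³ = −4. Subtract (−4)·D = −8x³ − 24x² − 8x + 24. Remainder: 2.

R(x) = 2, so D(x) is not a factor of P(x). no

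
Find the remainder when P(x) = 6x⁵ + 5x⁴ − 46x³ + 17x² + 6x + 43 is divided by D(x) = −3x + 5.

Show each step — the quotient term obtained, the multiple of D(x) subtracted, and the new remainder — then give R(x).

R(x) = 3

Step 1: lead(6x⁵ + 5x⁴ − 46x³ + 17x² + 6x + 43) ÷ lead(D) = 6x⁵ ÷ −3x = −2x⁴. Subtract (−2x⁴)·D = 6x⁵ − 10x⁴. Remainder: 15x⁴ − 46x³ + 17x² + 6x + 43.
Step 2: lead(15x⁴ − 46x³ + 17x² + 6x + 43) ÷ lead(D) = 15x⁴ ÷ −3x = −5x³. Subtract (−5x³)·D = 15x⁴ − 25x³. Remainder: −21x³ + 17x² + 6x + 43.
Step 3: lead(−21x³ + 17x² + 6x + 43) ÷ lead(D) = −21x³ ÷ −3x = 7x². Subtract (7x²)·D = −21x³ + 35x². Remainder: −18x² + 6x + 43.
Step 4: lead(−18x² + 6x + 43) ÷ lead(D) = −18x² ÷ −3x = 6x. Subtract (6x)·D = −18x² + 30x. Remainder: −24x + 43.
Step 5: lead(−24x + 43) ÷ lead(D) = −24x ÷ −3x = 8. Subtract (8)·D = −24x + 40. Remainder: 3.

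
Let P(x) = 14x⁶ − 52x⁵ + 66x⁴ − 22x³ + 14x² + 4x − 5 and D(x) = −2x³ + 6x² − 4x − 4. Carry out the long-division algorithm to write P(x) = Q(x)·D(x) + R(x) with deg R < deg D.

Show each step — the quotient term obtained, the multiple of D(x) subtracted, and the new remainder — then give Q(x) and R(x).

Q(x) = −7x³ + 5x² − 4x + 3; R(x) = 7

Step 1: lead(14x⁶ − 52x⁵ + 66x⁴ − 22x³ + 14x² + 4x − 5) ÷ lead(D) = 14x⁶ ÷ −2x³ = −7x³. Subtract (−7x³)·D = 14x⁶ − 42x⁵ + 28x⁴ + 28x³. Remainder: −10x⁵ + 38x⁴ − 50x³ + 14x² + 4x − 5.
Step 2: lead(−10x⁵ + 38x⁴ − 50x³ + 14x² + 4x − 5) ÷ lead(D) = −10x⁵ ÷ −2x³ = 5x². Subtract (5x²)·D = −10x⁵ + 30x⁴ − 20x³ − 20x². Remainder: 8x⁴ − 30x³ + 34x² + 4x − 5.
Step 3: lead(8x⁴ − 30x³ + 34x² + 4x − 5) ÷ lead(D) = 8x⁴ ÷ −2x³ = −4x. Subtract (−4x)·D = 8x⁴ − 24x³ + 16x² + 16x. Remainder: −6x³ + 18x² − 12x − 5.
Step 4: lead(−6x³ + 18x² − 12x − 5) ÷ lead(D) = −6x³ ÷ −2x³ = 3. Subtract (3)·D = −6x³ + 18x² − 12x − 12. Remainder: 7.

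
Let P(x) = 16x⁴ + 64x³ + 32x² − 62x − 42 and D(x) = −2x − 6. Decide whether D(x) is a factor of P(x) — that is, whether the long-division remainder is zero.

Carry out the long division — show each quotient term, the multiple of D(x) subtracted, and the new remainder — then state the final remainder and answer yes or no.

R(x) = 0, so D(x) is a factor of P(x). yes

Step 1: lead(16x⁴ + 64x³ + 32x² − 62x − 42) ÷ lead(D) = 16x⁴ ÷ −2x = −8x³. Subtract (−8x³)·D = 16x⁴ + 48x³. Remainder: 16x³ + 32x² − 62x − 42.
Step 2: lead(16x³ + 32x² − 62x − 42) ÷ lead(D) = 16x³ ÷ −2x = −8x². Subtract (−8x²)·D = 16x³ + 48x². Remainder: −16x² − 62x − 42.
Step 3: lead(−16x² − 62x − 42) ÷ lead(D) = −16x² ÷ −2x = 8x. Subtract (8x)·D = −16x² − 48x. Remainder: −14x − 42.
Step 4: lead(−14x − 42) ÷ lead(D) = −14x ÷ −2x = 7. Subtract (7)·D = −14x − 42. Remainder: 0.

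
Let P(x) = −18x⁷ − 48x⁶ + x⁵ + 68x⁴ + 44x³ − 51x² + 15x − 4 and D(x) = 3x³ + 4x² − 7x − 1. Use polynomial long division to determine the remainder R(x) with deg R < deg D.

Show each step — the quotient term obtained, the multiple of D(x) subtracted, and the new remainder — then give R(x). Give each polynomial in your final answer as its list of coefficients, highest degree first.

R = [-7]

Step 1: lead(−18x⁷ − 48x⁶ + x⁵ + 68x⁴ + 44x³ − 51x² + 15x − 4) ÷ lead(D) = −18x⁷ ÷ 3x³ = −6x⁴. Subtract (−6x⁴)·D = −18x⁷ − 24x⁶ + 42x⁵ + 6x⁴. Remainder: −24x⁶ − 41x⁵ + 62x⁴ + 44x³ − 51x² + 15x − 4.
Step 2: lead(−24x⁶ − 41x⁵ + 62x⁴ + 44x³ − 51x² + 15x − 4) ÷ lead(D) = −24x⁶ ÷ 3x³ = −8x³. Subtract (−8x³)·D = −24x⁶ − 32x⁵ + 56x⁴ + 8x³. Remainder: −9x⁵ + 6x⁴ + 36x³ − 51x² + 15x − 4.
Step 3: lead(−9x⁵ + 6x⁴ + 36x³ − 51x² + 15x − 4) ÷ lead(D) = −9x⁵ ÷ 3x³ = −3x². Subtract (−3x²)·D = −9x⁵ − 12x⁴ + 21x³ + 3x². Remainder: 18x⁴ + 15x³ − 54x² + 15x − 4.
Step 4: lead(18x⁴ + 15x³ − 54x² + 15x − 4) ÷ lead(D) = 18x⁴ ÷ 3x³ = 6x. Subtract (6x)·D = 18x⁴ + 24x³ − 42x² − 6x. Remainder: −9x³ − 12x² + 21x − 4.
Step 5: lead(−9x³ − 12x² + 21x − 4) ÷ lead(D) = −9x³ ÷ 3x³ = −3. Subtract (−3)·D = −9x³ − 12x² + 21x + 3. Remainder: −7.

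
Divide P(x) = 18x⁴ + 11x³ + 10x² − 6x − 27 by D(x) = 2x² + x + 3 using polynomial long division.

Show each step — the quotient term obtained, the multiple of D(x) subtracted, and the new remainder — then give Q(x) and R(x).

Step 1: lead(18x⁴ + 11x³ + 10x² − 6x − 27) ÷ lead(D) = 18x⁴ ÷ 2x² = 9x². Subtract (9x²)·D = 18x⁴ + 9x³ + 27x². Remainder: 2x³ − 17x² − 6x − 27.
Step 2: lead(2x³ − 17x² − 6x − 27) ÷ lead(D) = 2x³ ÷ 2x² = x. Subtract (x)·D = 2x³ + x² + 3x. Remainder: −18x² − 9x − 27.
Step 3: lead(−18x² − 9x − 27) ÷ lead(D) = −18x² ÷ 2x² = −9. Subtract (−9)·D = −18x² − 9x − 27. Remainder: 0.

Q(x) = 9x² + x − 9; R(x) = 0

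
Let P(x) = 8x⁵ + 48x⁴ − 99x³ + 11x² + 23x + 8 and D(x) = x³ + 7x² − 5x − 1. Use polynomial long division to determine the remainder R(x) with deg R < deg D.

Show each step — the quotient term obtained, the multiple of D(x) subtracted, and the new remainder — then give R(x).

Step 1: lead(8x⁵ + 48x⁴ − 99x³ + 11x² + 23x + 8) ÷ lead(D) = 8x⁵ ÷ x³ = 8x². Subtract (8x²)·D = 8x⁵ + 56x⁴ − 40x³ − 8x². Remainder: −8x⁴ − 59x³ + 19x² + 23x + 8.
Step 2: lead(−8x⁴ − 59x³ + 19x² + 23x + 8) ÷ lead(D) = −8x⁴ ÷ x³ = −8x. Subtract (−8x)·D = −8x⁴ − 56x³ + 40x² + 8x. Remainder: −3x³ − 21x² + 15x + 8.
Step 3: lead(−3x³ − 21x² + 15x + 8) ÷ lead(D) = −3x³ ÷ x³ = −3. Subtract (−3)·D = −3x³ − 21x² + 15x + 3. Remainder: 5.

R(x) = 5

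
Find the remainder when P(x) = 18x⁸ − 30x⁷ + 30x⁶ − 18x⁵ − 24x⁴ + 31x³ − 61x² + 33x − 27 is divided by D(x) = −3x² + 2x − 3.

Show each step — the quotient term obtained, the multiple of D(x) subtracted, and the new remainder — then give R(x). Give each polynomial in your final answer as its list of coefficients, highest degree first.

Step 1: lead(18x⁸ − 30x⁷ + 30x⁶ − 18x⁵ − 24x⁴ + 31x³ − 61x² + 33x − 27) ÷ lead(D) = 18x⁸ ÷ −3x² = −6x⁶. Subtract (−6x⁶)·D = 18x⁸ − 12x⁷ + 18x⁶. Remainder: −18x⁷ + 12x⁶ − 18x⁵ − 24x⁴ + 31x³ − 61x² + 33x − 27.
Step 2: lead(−18x⁷ + 12x⁶ − 18x⁵ − 24x⁴ + 31x³ − 61x² + 33x − 27) ÷ lead(D) = −18x⁷ ÷ −3x² = 6x⁵. Subtract (6x⁵)·D = −18x⁷ + 12x⁶ − 18x⁵. Remainder: −24x⁴ + 31x³ − 61x² + 33x − 27.
Step 3: lead(−24x⁴ + 31x³ − 61x² + 33x − 27) ÷ lead(D) = −24x⁴ ÷ −3x² = 8x². Subtract (8x²)·D = −24x⁴ + 16x³ − 24x². Remainder: 15x³ − 37x² + 33x − 27.
Step 4: lead(15x³ − 37x² + 33x − 27) ÷ lead(D) = 15x³ ÷ −3x² = −5x. Subtract (−5x)·D = 15x³ − 10x² + 15x. Remainder: −27x² + 18x − 27.
Step 5: lead(−27x² + 18x − 27) ÷ lead(D) = −27x² ÷ −3x² = 9. Subtract (9)·D = −27x² + 18x − 27. Remainder: 0.

R = [0]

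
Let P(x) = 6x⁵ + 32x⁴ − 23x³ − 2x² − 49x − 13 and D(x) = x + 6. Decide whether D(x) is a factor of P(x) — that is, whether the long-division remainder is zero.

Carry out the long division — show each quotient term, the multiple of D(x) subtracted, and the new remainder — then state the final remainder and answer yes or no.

R(x) = −7, so D(x) is not a factor of P(x). no

Step 1: lead(6x⁵ + 32x⁴ − 23x³ − 2x² − 49x − 13) ÷ lead(D) = 6x⁵ ÷ x = 6x⁴. Subtract (6x⁴)·D = 6x⁵ + 36x⁴. Remainder: −4x⁴ − 23x³ − 2x² − 49x − 13.
Step 2: lead(−4x⁴ − 23x³ − 2x² − 49x − 13) ÷ lead(D) = −4x⁴ ÷ x = −4x³. Subtract (−4x³)·D = −4x⁴ − 24x³. Remainder: x³ − 2x² − 49x − 13.
Step 3: lead(x³ − 2x² − 49x − 13) ÷ lead(D) = x³ ÷ x = x². Subtract (x²)·D = x³ + 6x². Remainder: −8x² − 49x − 13.
Step 4: lead(−8x² − 49x − 13) ÷ lead(D) = −8x² ÷ x = −8x. Subtract (−8x)·D = −8x² − 48x. Remainder: −x − 13.
Step 5: lead(−x − 13) ÷ lead(D) = −x ÷ x = −1. Subtract (−1)·D = −x − 6. Remainder: −7.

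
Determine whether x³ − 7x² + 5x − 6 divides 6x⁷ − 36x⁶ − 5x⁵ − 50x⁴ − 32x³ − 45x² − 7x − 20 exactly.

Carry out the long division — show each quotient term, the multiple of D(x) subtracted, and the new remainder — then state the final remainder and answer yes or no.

Step 1: lead(6x⁷ − 36x⁶ − 5x⁵ − 50x⁴ − 32x³ − 45x² − 7x − 20) ÷ lead(D) = 6x⁷ ÷ x³ = 6x⁴. Subtract (6x⁴)·D = 6x⁷ − 42x⁶ + 30x⁵ − 36x⁴. Remainder: 6x⁶ − 35x⁵ − 14x⁴ − 32x³ − 45x² − 7x − 20.
Step 2: lead(6x⁶ − 35x⁵ − 14x⁴ − 32x³ − 45x² − 7x − 20) ÷ lead(D) = 6x⁶ ÷ x³ = 6x³. Subtract (6x³)·D = 6x⁶ − 42x⁵ + 30x⁴ − 36x³. Remainder: 7x⁵ − 44x⁴ + 4x³ − 45x² − 7x − 20.
Step 3: lead(7x⁵ − 44x⁴ + 4x³ − 45x² − 7x − 20) ÷ lead(D) = 7x⁵ ÷ x³ = 7x². Subtract (7x²)·D = 7x⁵ − 49x⁴ + 35x³ − 42x². Remainder: 5x⁴ − 31x³ − 3x² − 7x − 20.
Step 4: lead(5x⁴ − 31x³ − 3x² − 7x − 20) ÷ lead(D) = 5x⁴ ÷ x³ = 5x. Subtract (5x)·D = 5x⁴ − 35x³ + 25x² − 30x. Remainder: 4x³ − 28x² + 23x − 20.
Step 5: lead(4x³ − 28x² + 23x − 20) ÷ lead(D) = 4x³ ÷ x³ = 4. Subtract (4)·D = 4x³ − 28x² + 20x − 24. Remainder: 3x + 4.

R(x) = 3x + 4, so D(x) is not a factor of P(x). no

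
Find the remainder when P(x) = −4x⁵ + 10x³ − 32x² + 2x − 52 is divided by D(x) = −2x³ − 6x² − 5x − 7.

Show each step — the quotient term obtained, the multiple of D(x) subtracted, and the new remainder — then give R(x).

R(x) = 4

Step 1: lead(−4x⁵ + 10x³ − 32x² + 2x − 52) ÷ lead(D) = −4x⁵ ÷ −2x³ = 2x². Subtract (2x²)·D = −4x⁵ − 12x⁴ − 10x³ − 14x². Remainder: 12x⁴ + 20x³ − 18x² + 2x − 52.
Step 2: lead(12x⁴ + 20x³ − 18x² + 2x − 52) ÷ lead(D) = 12x⁴ ÷ −2x³ = −6x. Subtract (−6x)·D = 12x⁴ + 36x³ + 30x² + 42x. Remainder: −16x³ − 48x² − 40x − 52.
Step 3: lead(−16x³ − 48x² − 40x − 52) ÷ lead(D) = −16x³ ÷ −2x³ = 8. Subtract (8)·D = −16x³ − 48x² − 40x − 56. Remainder: 4.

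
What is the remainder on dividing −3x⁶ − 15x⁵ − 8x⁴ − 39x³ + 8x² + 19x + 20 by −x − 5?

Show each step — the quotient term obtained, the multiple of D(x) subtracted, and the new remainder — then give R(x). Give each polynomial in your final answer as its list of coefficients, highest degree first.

R = [0]

Step 1: lead(−3x⁶ − 15x⁵ − 8x⁴ − 39x³ + 8x² + 19x + 20) ÷ lead(D) = −3x⁶ ÷ −x = 3x⁵. Subtract (3x⁵)·D = −3x⁶ − 15x⁵. Remainder: −8x⁴ − 39x³ + 8x² + 19x + 20.
Step 2: lead(−8x⁴ − 39x³ + 8x² + 19x + 20) ÷ lead(D) = −8x⁴ ÷ −x = 8x³. Subtract (8x³)·D = −8x⁴ − 40x³. Remainder: x³ + 8x² + 19x + 20.
Step 3: lead(x³ + 8x² + 19x + 20) ÷ lead(D) = x³ ÷ −x = −x². Subtract (−x²)·D = x³ + 5x². Remainder: 3x² + 19x + 20.
Step 4: lead(3x² + 19x + 20) ÷ lead(D) = 3x² ÷ −x = −3x. Subtract (−3x)·D = 3x² + 15x. Remainder: 4x + 20.
Step 5: lead(4x + 20) ÷ lead(D) = 4x ÷ −x = −4. Subtract (−4)·D = 4x + 20. Remainder: 0.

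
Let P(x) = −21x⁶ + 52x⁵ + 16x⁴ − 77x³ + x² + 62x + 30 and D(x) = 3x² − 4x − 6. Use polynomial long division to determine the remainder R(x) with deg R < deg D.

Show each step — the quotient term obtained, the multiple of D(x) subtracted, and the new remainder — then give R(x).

R(x) = 0

Step 1: lead(−21x⁶ + 52x⁵ + 16x⁴ − 77x³ + x² + 62x + 30) ÷ lead(D) = −21x⁶ ÷ 3x² = −7x⁴. Subtract (−7x⁴)·D = −21x⁶ + 28x⁵ + 42x⁴. Remainder: 24x⁵ − 26x⁴ − 77x³ + x² + 62x + 30.
Step 2: lead(24x⁵ − 26x⁴ − 77x³ + x² + 62x + 30) ÷ lead(D) = 24x⁵ ÷ 3x² = 8x³. Subtract (8x³)·D = 24x⁵ − 32x⁴ − 48x³. Remainder: 6x⁴ − 29x³ + x² + 62x + 30.
Step 3: lead(6x⁴ − 29x³ + x² + 62x + 30) ÷ lead(D) = 6x⁴ ÷ 3x² = 2x². Subtract (2x²)·D = 6x⁴ − 8x³ − 12x². Remainder: −21x³ + 13x² + 62x + 30.
Step 4: lead(−21x³ + 13x² + 62x + 30) ÷ lead(D) = −21x³ ÷ 3x² = −7x. Subtract (−7x)·D = −21x³ + 28x² + 42x. Remainder: −15x² + 20x + 30.
Step 5: lead(−15x² + 20x + 30) ÷ lead(D) = −15x² ÷ 3x² = −5. Subtract (−5)·D = −15x² + 20x + 30. Remainder: 0.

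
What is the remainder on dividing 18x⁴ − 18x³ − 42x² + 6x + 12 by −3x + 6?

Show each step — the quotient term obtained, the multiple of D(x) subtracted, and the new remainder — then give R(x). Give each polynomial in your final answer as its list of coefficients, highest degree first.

Step 1: lead(18x⁴ − 18x³ − 42x² + 6x + 12) ÷ lead(D) = 18x⁴ ÷ −3x = −6x³. Subtract (−6x³)·D = 18x⁴ − 36x³. Remainder: 18x³ − 42x² + 6x + 12.
Step 2: lead(18x³ − 42x² + 6x + 12) ÷ lead(D) = 18x³ ÷ −3x = −6x². Subtract (−6x²)·D = 18x³ − 36x². Remainder: −6x² + 6x + 12.
Step 3: lead(−6x² + 6x + 12) ÷ lead(D) = −6x² ÷ −3x = 2x. Subtract (2x)·D = −6x² + 12x. Remainder: −6x + 12.
Step 4: lead(−6x + 12) ÷ lead(D) = −6x ÷ −3x = 2. Subtract (2)·D = −6x + 12. Remainder: 0.

R = [0]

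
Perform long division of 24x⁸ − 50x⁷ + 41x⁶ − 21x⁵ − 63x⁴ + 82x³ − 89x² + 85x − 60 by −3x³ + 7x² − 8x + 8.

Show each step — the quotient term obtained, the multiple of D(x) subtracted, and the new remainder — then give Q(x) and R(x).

Step 1: lead(24x⁸ − 50x⁷ + 41x⁶ − 21x⁵ − 63x⁴ + 82x³ − 89x² + 85x − 60) ÷ lead(D) = 24x⁸ ÷ −3x³ = −8x⁵. Subtract (−8x⁵)·D = 24x⁸ − 56x⁷ + 64x⁶ − 64x⁵. Remainder: 6x⁷ − 23x⁶ + 43x⁵ − 63x⁴ + 82x³ − 89x² + 85x − 60.
Step 2: lead(6x⁷ − 23x⁶ + 43x⁵ − 63x⁴ + 82x³ − 89x² + 85x − 60) ÷ lead(D) = 6x⁷ ÷ −3x³ = −2x⁴. Subtract (−2x⁴)·D = 6x⁷ − 14x⁶ + 16x⁵ − 16x⁴. Remainder: −9x⁶ + 27x⁵ − 47x⁴ + 82x³ − 89x² + 85x − 60.
Step 3: lead(−9x⁶ + 27x⁵ − 47x⁴ + 82x³ − 89x² + 85x − 60) ÷ lead(D) = −9x⁶ ÷ −3x³ = 3x³. Subtract (3x³)·D = −9x⁶ + 21x⁵ − 24x⁴ + 24x³. Remainder: 6x⁵ − 23x⁴ + 58x³ − 89x² + 85x − 60.
Step 4: lead(6x⁵ − 23x⁴ + 58x³ − 89x² + 85x − 60) ÷ lead(D) = 6x⁵ ÷ −3x³ = −2x². Subtract (−2x²)·D = 6x⁵ − 14x⁴ + 16x³ − 16x². Remainder: −9x⁴ + 42x³ − 73x² + 85x − 60.
Step 5: lead(−9x⁴ + 42x³ − 73x² + 85x − 60) ÷ lead(D) = −9x⁴ ÷ −3x³ = 3x. Subtract (3x)·D = −9x⁴ + 21x³ − 24x² + 24x. Remainder: 21x³ − 49x² + 61x − 60.
Step 6: lead(21x³ − 49x² + 61x − 60) ÷ lead(D) = 21x³ ÷ −3x³ = −7. Subtract (−7)·D = 21x³ − 49x² + 56x − 56. Remainder: 5x − 4.

Q(x) = −8x⁵ − 2x⁴ + 3x³ − 2x² + 3x − 7; R(x) = 5x − 4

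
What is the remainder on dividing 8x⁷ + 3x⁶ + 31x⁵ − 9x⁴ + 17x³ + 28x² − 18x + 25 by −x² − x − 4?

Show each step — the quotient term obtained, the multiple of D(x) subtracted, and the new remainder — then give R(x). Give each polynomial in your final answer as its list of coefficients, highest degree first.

R = [1]

Step 1: lead(8x⁷ + 3x⁶ + 31x⁵ − 9x⁴ + 17x³ + 28x² − 18x + 25) ÷ lead(D) = 8x⁷ ÷ −x² = −8x⁵. Subtract (−8x⁵)·D = 8x⁷ + 8x⁶ + 32x⁵. Remainder: −5x⁶ − x⁵ − 9x⁴ + 17x³ + 28x² − 18x + 25.
Step 2: lead(−5x⁶ − x⁵ − 9x⁴ + 17x³ + 28x² − 18x + 25) ÷ lead(D) = −5x⁶ ÷ −x² = 5x⁴. Subtract (5x⁴)·D = −5x⁶ − 5x⁵ − 20x⁴. Remainder: 4x⁵ + 11x⁴ + 17x³ + 28x² − 18x + 25.
Step 3: lead(4x⁵ + 11x⁴ + 17x³ + 28x² − 18x + 25) ÷ lead(D) = 4x⁵ ÷ −x² = −4x³. Subtract (−4x³)·D = 4x⁵ + 4x⁴ + 16x³. Remainder: 7x⁴ + x³ + 28x² − 18x + 25.
Step 4: lead(7x⁴ + x³ + 28x² − 18x + 25) ÷ lead(D) = 7x⁴ ÷ −x² = −7x². Subtract (−7x²)·D = 7x⁴ + 7x³ + 28x². Remainder: −6x³ − 18x + 25.
Step 5: lead(−6x³ − 18x + 25) ÷ lead(D) = −6x³ ÷ −x² = 6x. Subtract (6x)·D = −6x³ − 6x² − 24x. Remainder: 6x² + 6x + 25.
Step 6: lead(6x² + 6x + 25) ÷ lead(D) = 6x² ÷ −x² = −6. Subtract (−6)·D = 6x² + 6x + 24. Remainder: 1.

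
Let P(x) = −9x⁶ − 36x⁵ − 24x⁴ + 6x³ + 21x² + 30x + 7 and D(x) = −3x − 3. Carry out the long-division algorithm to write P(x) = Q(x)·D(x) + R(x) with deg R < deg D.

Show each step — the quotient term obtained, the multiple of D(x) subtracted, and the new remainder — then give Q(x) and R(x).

Step 1: lead(−9x⁶ − 36x⁵ − 24x⁴ + 6x³ + 21x² + 30x + 7) ÷ lead(D) = −9x⁶ ÷ −3x = 3x⁵. Subtract (3x⁵)·D = −9x⁶ − 9x⁵. Remainder: −27x⁵ − 24x⁴ + 6x³ + 21x² + 30x + 7.
Step 2: lead(−27x⁵ − 24x⁴ + 6x³ + 21x² + 30x + 7) ÷ lead(D) = −27x⁵ ÷ −3x = 9x⁴. Subtract (9x⁴)·D = −27x⁵ − 27x⁴. Remainder: 3x⁴ + 6x³ + 21x² + 30x + 7.
Step 3: lead(3x⁴ + 6x³ + 21x² + 30x + 7) ÷ lead(D) = 3x⁴ ÷ −3x = −x³. Subtract (−x³)·D = 3x⁴ + 3x³. Remainder: 3x³ + 21x² + 30x + 7.
Step 4: lead(3x³ + 21x² + 30x + 7) ÷ lead(D) = 3x³ ÷ −3x = −x². Subtract (−x²)·D = 3x³ + 3x². Remainder: 18x² + 30x + 7.
Step 5: lead(18x² + 30x + 7) ÷ lead(D) = 18x² ÷ −3x = −6x. Subtract (−6x)·D = 18x² + 18x. Remainder: 12x + 7.
Step 6: lead(12x + 7) ÷ lead(D) = 12x ÷ −3x = −4. Subtract (−4)·D = 12x + 12. Remainder: −5.

Q(x) = 3x⁵ + 9x⁴ − x³ − x² − 6x − 4; R(x) = −5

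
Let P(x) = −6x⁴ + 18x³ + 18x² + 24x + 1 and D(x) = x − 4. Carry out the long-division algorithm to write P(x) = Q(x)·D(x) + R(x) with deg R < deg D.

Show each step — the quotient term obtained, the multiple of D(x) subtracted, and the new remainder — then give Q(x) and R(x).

Q(x) = −6x³ − 6x² − 6x; R(x) = 1

Step 1: lead(−6x⁴ + 18x³ + 18x² + 24x + 1) ÷ lead(D) = −6x⁴ ÷ x = −6x³. Subtract (−6x³)·D = −6x⁴ + 24x³. Remainder: −6x³ + 18x² + 24x + 1.
Step 2: lead(−6x³ + 18x² + 24x + 1) ÷ lead(D) = −6x³ ÷ x = −6x². Subtract (−6x²)·D = −6x³ + 24x². Remainder: −6x² + 24x + 1.
Step 3: lead(−6x² + 24x + 1) ÷ lead(D) = −6x² ÷ x = −6x. Subtract (−6x)·D = −6x² + 24x. Remainder: 1.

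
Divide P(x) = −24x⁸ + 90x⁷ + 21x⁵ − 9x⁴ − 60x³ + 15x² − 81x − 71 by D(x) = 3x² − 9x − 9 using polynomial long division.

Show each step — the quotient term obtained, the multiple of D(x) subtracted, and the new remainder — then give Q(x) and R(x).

Q(x) = −8x⁶ + 6x⁵ − 6x⁴ + 7x³ + x + 8; R(x) = 1

Step 1: lead(−24x⁸ + 90x⁷ + 21x⁵ − 9x⁴ − 60x³ + 15x² − 81x − 71) ÷ lead(D) = −24x⁸ ÷ 3x² = −8x⁶. Subtract (−8x⁶)·D = −24x⁸ + 72x⁷ + 72x⁶. Remainder: 18x⁷ − 72x⁶ + 21x⁵ − 9x⁴ − 60x³ + 15x² − 81x − 71.
Step 2: lead(18x⁷ − 72x⁶ + 21x⁵ − 9x⁴ − 60x³ + 15x² − 81x − 71) ÷ lead(D) = 18x⁷ ÷ 3x² = 6x⁵. Subtract (6x⁵)·D = 18x⁷ − 54x⁶ − 54x⁵. Remainder: −18x⁶ + 75x⁵ − 9x⁴ − 60x³ + 15x² − 81x − 71.
Step 3: lead(−18x⁶ + 75x⁵ − 9x⁴ − 60x³ + 15x² − 81x − 71) ÷ lead(D) = −18x⁶ ÷ 3x² = −6x⁴. Subtract (−6x⁴)·D = −18x⁶ + 54x⁵ + 54x⁴. Remainder: 21x⁵ − 63x⁴ − 60x³ + 15x² − 81x − 71.
Step 4: lead(21x⁵ − 63x⁴ − 60x³ + 15x² − 81x − 71) ÷ lead(D) = 21x⁵ ÷ 3x² = 7x³. Subtract (7x³)·D = 21x⁵ − 63x⁴ − 63x³. Remainder: 3x³ + 15x² − 81x − 71.
Step 5: lead(3x³ + 15x² − 81x − 71) ÷ lead(D) = 3x³ ÷ 3x² = x. Subtract (x)·D = 3x³ − 9x² − 9x. Remainder: 24x² − 72x − 71.
Step 6: lead(24x² − 72x − 71) ÷ lead(D) = 24x² ÷ 3x² = 8. Subtract (8)·D = 24x² − 72x − 72. Remainder: 1.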